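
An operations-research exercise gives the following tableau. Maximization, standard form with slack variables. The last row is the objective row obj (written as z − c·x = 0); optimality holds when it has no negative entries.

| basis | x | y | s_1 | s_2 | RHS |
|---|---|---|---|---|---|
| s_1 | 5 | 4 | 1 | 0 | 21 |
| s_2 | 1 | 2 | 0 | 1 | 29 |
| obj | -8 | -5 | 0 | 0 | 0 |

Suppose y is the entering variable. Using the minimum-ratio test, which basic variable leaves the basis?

s_1

Column y entries and ratios — s_1: 21/4 = 21/4; s_2: 29/2 = 29/2.
Smallest ratio is 21/4 in the row of s_1, so s_1 leaves.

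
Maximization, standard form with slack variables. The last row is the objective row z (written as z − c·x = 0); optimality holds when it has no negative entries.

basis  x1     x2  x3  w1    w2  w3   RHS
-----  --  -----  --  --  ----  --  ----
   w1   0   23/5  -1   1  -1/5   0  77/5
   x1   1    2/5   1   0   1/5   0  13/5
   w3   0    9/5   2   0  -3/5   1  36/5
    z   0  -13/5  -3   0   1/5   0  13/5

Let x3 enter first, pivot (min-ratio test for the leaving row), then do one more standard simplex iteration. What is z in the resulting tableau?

Ratio test on column x3 — row 1: entry -1 ≤ 0; row 2: (13/5)/1 = 13/5; row 3: (36/5)/2 = 18/5. Minimum is 13/5 at row 2 (x1 leaves); pivot element 1.
Pivot on row 2; the z-row RHS becomes 13/5 − (-3)·(13/5) = 52/5.
Next entering variable (most negative z-row entry -7/5): x2.
Ratio test on column x2 — row 1: 18/5 = 18/5; row 2: (13/5)/(2/5) = 13/2; row 3: 2/1 = 2. Minimum is 2 at row 3 (w3 leaves); pivot element 1.
After the second pivot the z-row RHS is 52/5 − (-7/5)·2 = 66/5.

66/5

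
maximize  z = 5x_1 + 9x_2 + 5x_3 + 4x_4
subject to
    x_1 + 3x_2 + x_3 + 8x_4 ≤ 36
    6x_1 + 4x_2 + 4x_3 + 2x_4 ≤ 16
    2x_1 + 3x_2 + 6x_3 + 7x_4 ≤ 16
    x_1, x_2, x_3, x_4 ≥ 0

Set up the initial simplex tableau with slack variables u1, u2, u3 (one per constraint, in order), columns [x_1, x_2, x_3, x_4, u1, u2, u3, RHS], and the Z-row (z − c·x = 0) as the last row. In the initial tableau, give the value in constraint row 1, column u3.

Slack u3 belongs to constraint 3; its column is the unit vector e_3, so the entry in row 1 is 0.

0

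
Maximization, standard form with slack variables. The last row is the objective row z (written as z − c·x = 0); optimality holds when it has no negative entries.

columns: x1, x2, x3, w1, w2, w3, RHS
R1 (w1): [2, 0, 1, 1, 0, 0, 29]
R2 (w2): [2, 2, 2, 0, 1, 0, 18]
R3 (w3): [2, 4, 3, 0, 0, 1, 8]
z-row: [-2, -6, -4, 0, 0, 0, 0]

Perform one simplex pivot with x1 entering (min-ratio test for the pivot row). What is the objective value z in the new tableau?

8

Ratio test on column x1 — row 1: 29/2 = 29/2; row 2: 18/2 = 9; row 3: 8/2 = 4. Minimum is 4 at row 3 (w3 leaves); pivot element 2.
Pivot on row 3; the z-row RHS becomes 0 − (-2)·4 = 8.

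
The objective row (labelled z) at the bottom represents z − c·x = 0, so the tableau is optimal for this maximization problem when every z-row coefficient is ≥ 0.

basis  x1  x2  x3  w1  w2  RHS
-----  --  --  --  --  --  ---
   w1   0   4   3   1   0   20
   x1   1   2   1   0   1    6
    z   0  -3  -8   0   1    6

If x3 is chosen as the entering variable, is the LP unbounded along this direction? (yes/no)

no

Column x3 has positive entries in row(s) 1, 2, so the ratio test bounds it — not unbounded.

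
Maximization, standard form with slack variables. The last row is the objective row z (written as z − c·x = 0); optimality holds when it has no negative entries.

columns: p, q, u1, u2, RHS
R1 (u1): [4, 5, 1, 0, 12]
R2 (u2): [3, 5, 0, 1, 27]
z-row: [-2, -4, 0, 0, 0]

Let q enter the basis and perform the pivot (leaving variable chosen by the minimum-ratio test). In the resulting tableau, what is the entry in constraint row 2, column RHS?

15

Ratio test on column q — row 1: 12/5 = 12/5; row 2: 27/5 = 27/5. Minimum is 12/5 at row 1 (u1 leaves); pivot element 5.
Divide row 1 by 5; eliminate column q from the other rows.
Row 2 update in column RHS: 27 − 5·(12/5) = 15.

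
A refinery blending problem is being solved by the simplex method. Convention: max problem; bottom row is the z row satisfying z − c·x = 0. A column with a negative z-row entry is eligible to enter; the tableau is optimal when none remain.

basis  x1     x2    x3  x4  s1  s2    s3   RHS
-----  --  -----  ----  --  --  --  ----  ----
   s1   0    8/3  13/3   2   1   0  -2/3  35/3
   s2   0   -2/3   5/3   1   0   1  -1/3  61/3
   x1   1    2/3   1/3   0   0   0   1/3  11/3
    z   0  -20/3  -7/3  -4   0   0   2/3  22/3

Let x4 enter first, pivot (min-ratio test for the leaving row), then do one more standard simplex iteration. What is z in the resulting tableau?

73/2

Ratio test on column x4 — row 1: (35/3)/2 = 35/6; row 2: (61/3)/1 = 61/3; row 3: entry 0 ≤ 0. Minimum is 35/6 at row 1 (s1 leaves); pivot element 2.
Pivot on row 1; the z-row RHS becomes 22/3 − (-4)·(35/6) = 92/3.
Next entering variable (most negative z-row entry -4/3): x2.
Ratio test on column x2 — row 1: (35/6)/(4/3) = 35/8; row 2: entry -2 ≤ 0; row 3: (11/3)/(2/3) = 11/2. Minimum is 35/8 at row 1 (x4 leaves); pivot element 4/3.
After the second pivot the z-row RHS is 92/3 − (-4/3)·(35/8) = 73/2.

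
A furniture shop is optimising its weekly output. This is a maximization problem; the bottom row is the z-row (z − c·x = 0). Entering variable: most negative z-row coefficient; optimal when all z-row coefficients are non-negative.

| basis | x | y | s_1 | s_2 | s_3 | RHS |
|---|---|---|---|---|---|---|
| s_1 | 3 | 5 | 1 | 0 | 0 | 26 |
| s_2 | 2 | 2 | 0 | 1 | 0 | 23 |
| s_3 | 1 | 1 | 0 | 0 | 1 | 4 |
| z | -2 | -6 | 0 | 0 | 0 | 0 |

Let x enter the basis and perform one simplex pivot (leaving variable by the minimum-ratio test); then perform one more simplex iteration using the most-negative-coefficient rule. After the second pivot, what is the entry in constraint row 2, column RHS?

Ratio test on column x — row 1: 26/3 = 26/3; row 2: 23/2 = 23/2; row 3: 4/1 = 4. Minimum is 4 at row 3 (s_3 leaves); pivot element 1.
Divide row 3 by 1; eliminate column x from the other rows.
Second iteration: most negative z-row entry is -4 in column y, so y enters.
Ratio test on column y — row 1: 14/2 = 7; row 2: entry 0 ≤ 0; row 3: 4/1 = 4. Minimum is 4 at row 3 (x leaves); pivot element 1.
Divide row 3 by 1; eliminate column y from the other rows.
After both pivots, the entry at constraint row 2, column RHS is 15.

15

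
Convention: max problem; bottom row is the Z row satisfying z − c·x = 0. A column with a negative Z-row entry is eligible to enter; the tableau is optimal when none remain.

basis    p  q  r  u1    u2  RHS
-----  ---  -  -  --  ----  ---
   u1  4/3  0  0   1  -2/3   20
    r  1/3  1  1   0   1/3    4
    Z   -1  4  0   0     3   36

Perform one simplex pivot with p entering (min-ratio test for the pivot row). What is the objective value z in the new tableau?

48

Ratio test on column p — row 1: 20/(4/3) = 15; row 2: 4/(1/3) = 12. Minimum is 12 at row 2 (r leaves); pivot element 1/3.
Pivot on row 2; the Z-row RHS becomes 36 − (-1)·12 = 48.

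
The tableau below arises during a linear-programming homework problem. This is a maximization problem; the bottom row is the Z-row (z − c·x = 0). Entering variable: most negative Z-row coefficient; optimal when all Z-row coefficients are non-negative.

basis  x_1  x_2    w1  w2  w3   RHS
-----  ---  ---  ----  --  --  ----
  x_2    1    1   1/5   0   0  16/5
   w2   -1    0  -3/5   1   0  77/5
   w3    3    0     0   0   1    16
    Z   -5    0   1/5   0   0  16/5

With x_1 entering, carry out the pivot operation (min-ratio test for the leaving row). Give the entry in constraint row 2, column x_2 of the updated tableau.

1

Ratio test on column x_1 — row 1: (16/5)/1 = 16/5; row 2: entry -1 ≤ 0; row 3: 16/3 = 16/3. Minimum is 16/5 at row 1 (x_2 leaves); pivot element 1.
Divide row 1 by 1; eliminate column x_1 from the other rows.
Row 2 update in column x_2: 0 − (-1)·1 = 1.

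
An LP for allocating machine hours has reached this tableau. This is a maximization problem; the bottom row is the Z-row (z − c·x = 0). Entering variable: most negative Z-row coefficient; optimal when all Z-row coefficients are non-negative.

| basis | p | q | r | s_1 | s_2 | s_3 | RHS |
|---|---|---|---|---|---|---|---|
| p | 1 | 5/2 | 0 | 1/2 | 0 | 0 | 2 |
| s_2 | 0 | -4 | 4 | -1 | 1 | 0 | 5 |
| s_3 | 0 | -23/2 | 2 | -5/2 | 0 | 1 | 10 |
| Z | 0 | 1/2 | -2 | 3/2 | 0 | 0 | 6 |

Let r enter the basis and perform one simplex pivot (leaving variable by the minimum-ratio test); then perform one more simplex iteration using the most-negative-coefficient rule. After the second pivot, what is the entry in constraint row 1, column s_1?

Ratio test on column r — row 1: entry 0 ≤ 0; row 2: 5/4 = 5/4; row 3: 10/2 = 5. Minimum is 5/4 at row 2 (s_2 leaves); pivot element 4.
Divide row 2 by 4; eliminate column r from the other rows.
Second iteration: most negative Z-row entry is -3/2 in column q, so q enters.
Ratio test on column q — row 1: 2/(5/2) = 4/5; row 2: entry -1 ≤ 0; row 3: entry -19/2 ≤ 0. Minimum is 4/5 at row 1 (p leaves); pivot element 5/2.
Divide row 1 by 5/2; eliminate column q from the other rows.
After both pivots, the entry at constraint row 1, column s_1 is 1/5.

1/5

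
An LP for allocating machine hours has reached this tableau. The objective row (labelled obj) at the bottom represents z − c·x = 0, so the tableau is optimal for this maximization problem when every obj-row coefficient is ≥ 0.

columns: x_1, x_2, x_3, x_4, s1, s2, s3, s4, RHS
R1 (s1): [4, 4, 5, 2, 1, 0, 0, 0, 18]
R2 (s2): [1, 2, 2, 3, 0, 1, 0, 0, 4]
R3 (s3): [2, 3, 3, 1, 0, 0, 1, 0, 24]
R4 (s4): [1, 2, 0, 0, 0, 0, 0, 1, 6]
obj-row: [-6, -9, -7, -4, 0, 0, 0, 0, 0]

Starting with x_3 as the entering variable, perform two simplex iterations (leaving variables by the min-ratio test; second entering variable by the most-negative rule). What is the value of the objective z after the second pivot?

Ratio test on column x_3 — row 1: 18/5 = 18/5; row 2: 4/2 = 2; row 3: 24/3 = 8; row 4: entry 0 ≤ 0. Minimum is 2 at row 2 (s2 leaves); pivot element 2.
Pivot on row 2; the obj-row RHS becomes 0 − (-7)·2 = 14.
Next entering variable (most negative obj-row entry -5/2): x_1.
Ratio test on column x_1 — row 1: 8/(3/2) = 16/3; row 2: 2/(1/2) = 4; row 3: 18/(1/2) = 36; row 4: 6/1 = 6. Minimum is 4 at row 2 (x_3 leaves); pivot element 1/2.
After the second pivot the obj-row RHS is 14 − (-5/2)·4 = 24.

24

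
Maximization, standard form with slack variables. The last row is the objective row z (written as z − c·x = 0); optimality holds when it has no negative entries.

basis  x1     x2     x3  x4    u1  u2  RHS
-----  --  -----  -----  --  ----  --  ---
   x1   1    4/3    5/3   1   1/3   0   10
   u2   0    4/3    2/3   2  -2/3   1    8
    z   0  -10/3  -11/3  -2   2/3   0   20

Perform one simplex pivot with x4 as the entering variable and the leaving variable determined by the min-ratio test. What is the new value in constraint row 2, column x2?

Ratio test on column x4 — row 1: 10/1 = 10; row 2: 8/2 = 4. Minimum is 4 at row 2 (u2 leaves); pivot element 2.
Divide row 2 by 2; eliminate column x4 from the other rows.
In the new row 2, the x2 entry is the old entry divided by the pivot: (4/3)/2 = 2/3.

2/3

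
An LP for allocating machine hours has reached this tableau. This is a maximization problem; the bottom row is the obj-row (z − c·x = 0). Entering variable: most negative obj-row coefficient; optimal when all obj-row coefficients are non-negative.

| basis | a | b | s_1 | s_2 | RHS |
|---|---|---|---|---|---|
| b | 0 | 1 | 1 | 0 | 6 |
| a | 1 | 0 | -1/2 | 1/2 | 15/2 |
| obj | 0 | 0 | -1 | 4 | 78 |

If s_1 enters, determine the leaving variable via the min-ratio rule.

Column s_1 entries and ratios — b: 6/1 = 6; a: -1/2 ≤ 0, skip.
Smallest ratio is 6 in the row of b, so b leaves.

b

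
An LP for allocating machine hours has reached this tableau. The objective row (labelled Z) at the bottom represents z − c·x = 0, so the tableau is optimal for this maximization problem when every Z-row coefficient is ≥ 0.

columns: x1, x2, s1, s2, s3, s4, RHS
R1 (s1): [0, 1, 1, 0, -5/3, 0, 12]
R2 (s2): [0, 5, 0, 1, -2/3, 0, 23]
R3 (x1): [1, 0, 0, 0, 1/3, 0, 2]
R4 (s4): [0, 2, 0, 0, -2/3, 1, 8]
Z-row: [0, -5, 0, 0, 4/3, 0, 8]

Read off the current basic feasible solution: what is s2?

23

s2 is basic (row 2); its value is the RHS of that row, 23.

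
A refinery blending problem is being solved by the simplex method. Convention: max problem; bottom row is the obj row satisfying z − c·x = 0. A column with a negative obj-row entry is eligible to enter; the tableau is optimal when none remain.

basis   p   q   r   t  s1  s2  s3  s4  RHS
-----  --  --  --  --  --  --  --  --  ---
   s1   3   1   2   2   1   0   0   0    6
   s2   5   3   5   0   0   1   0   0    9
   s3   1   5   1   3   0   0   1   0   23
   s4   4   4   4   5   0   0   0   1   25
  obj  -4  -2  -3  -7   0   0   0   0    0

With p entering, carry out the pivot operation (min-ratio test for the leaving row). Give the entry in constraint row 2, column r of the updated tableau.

1

Ratio test on column p — row 1: 6/3 = 2; row 2: 9/5 = 9/5; row 3: 23/1 = 23; row 4: 25/4 = 25/4. Minimum is 9/5 at row 2 (s2 leaves); pivot element 5.
Divide row 2 by 5; eliminate column p from the other rows.
In the new row 2, the r entry is the old entry divided by the pivot: 5/5 = 1.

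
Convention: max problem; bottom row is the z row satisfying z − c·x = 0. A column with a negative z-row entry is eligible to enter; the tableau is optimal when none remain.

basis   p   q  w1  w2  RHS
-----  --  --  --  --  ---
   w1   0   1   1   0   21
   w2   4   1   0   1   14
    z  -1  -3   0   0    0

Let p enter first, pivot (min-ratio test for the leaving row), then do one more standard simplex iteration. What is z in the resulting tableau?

Ratio test on column p — row 1: entry 0 ≤ 0; row 2: 14/4 = 7/2. Minimum is 7/2 at row 2 (w2 leaves); pivot element 4.
Pivot on row 2; the z-row RHS becomes 0 − (-1)·(7/2) = 7/2.
Next entering variable (most negative z-row entry -11/4): q.
Ratio test on column q — row 1: 21/1 = 21; row 2: (7/2)/(1/4) = 14. Minimum is 14 at row 2 (p leaves); pivot element 1/4.
After the second pivot the z-row RHS is 7/2 − (-11/4)·14 = 42.

42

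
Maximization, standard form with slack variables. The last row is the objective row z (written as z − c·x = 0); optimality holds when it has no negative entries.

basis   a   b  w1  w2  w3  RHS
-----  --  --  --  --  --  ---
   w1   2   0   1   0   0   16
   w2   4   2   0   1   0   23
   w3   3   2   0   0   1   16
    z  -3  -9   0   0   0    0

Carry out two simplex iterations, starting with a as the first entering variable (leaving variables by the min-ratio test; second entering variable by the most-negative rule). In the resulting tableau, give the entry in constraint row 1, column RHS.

16

Ratio test on column a — row 1: 16/2 = 8; row 2: 23/4 = 23/4; row 3: 16/3 = 16/3. Minimum is 16/3 at row 3 (w3 leaves); pivot element 3.
Divide row 3 by 3; eliminate column a from the other rows.
Second iteration: most negative z-row entry is -7 in column b, so b enters.
Ratio test on column b — row 1: entry -4/3 ≤ 0; row 2: entry -2/3 ≤ 0; row 3: (16/3)/(2/3) = 8. Minimum is 8 at row 3 (a leaves); pivot element 2/3.
Divide row 3 by 2/3; eliminate column b from the other rows.
After both pivots, the entry at constraint row 1, column RHS is 16.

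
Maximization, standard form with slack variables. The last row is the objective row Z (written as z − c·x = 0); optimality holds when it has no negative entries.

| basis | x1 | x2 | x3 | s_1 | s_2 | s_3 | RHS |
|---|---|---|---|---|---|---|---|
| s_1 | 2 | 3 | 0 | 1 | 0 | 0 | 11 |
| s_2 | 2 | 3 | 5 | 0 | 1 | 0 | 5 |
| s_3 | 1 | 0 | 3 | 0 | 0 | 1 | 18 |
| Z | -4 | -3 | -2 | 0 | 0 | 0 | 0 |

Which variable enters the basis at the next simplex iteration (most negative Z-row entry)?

Negative Z-row entries: x1: -4, x2: -3, x3: -2.
The most negative is -4 in column x1, so x1 enters.

x1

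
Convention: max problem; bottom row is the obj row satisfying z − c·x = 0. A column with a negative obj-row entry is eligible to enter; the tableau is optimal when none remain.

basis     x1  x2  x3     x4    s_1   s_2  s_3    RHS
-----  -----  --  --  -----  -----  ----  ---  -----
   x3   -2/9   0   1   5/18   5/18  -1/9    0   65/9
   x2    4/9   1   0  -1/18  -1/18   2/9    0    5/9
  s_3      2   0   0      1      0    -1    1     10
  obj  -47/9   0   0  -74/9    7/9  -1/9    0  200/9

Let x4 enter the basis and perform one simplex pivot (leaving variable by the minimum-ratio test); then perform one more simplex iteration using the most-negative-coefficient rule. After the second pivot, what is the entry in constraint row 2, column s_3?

Ratio test on column x4 — row 1: (65/9)/(5/18) = 26; row 2: entry -1/18 ≤ 0; row 3: 10/1 = 10. Minimum is 10 at row 3 (s_3 leaves); pivot element 1.
Divide row 3 by 1; eliminate column x4 from the other rows.
Second iteration: most negative obj-row entry is -25/3 in column s_2, so s_2 enters.
Ratio test on column s_2 — row 1: (40/9)/(1/6) = 80/3; row 2: (10/9)/(1/6) = 20/3; row 3: entry -1 ≤ 0. Minimum is 20/3 at row 2 (x2 leaves); pivot element 1/6.
Divide row 2 by 1/6; eliminate column s_2 from the other rows.
After both pivots, the entry at constraint row 2, column s_3 is 1/3.

1/3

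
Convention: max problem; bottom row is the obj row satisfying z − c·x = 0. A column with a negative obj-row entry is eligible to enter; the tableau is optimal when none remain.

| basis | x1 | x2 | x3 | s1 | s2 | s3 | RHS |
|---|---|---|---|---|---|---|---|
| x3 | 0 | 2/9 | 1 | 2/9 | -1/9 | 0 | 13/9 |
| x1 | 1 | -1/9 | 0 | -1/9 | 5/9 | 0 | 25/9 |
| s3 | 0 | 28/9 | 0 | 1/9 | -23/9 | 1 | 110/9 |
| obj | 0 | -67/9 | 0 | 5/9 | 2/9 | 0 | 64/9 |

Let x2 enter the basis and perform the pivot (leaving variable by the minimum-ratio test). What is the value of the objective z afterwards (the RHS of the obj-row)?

509/14

Ratio test on column x2 — row 1: (13/9)/(2/9) = 13/2; row 2: entry -1/9 ≤ 0; row 3: (110/9)/(28/9) = 55/14. Minimum is 55/14 at row 3 (s3 leaves); pivot element 28/9.
Pivot on row 3; the obj-row RHS becomes 64/9 − (-67/9)·(55/14) = 509/14.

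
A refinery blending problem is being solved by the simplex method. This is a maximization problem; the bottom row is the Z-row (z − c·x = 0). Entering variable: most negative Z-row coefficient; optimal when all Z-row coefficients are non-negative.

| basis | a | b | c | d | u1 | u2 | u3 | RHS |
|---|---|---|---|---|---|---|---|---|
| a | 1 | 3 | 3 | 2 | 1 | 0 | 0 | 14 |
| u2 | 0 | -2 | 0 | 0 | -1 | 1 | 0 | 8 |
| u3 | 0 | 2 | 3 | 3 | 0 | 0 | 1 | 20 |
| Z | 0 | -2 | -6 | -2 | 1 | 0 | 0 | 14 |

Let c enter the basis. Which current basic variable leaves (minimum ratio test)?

a

Column c entries and ratios — a: 14/3 = 14/3; u2: 0 ≤ 0, skip; u3: 20/3 = 20/3.
Smallest ratio is 14/3 in the row of a, so a leaves.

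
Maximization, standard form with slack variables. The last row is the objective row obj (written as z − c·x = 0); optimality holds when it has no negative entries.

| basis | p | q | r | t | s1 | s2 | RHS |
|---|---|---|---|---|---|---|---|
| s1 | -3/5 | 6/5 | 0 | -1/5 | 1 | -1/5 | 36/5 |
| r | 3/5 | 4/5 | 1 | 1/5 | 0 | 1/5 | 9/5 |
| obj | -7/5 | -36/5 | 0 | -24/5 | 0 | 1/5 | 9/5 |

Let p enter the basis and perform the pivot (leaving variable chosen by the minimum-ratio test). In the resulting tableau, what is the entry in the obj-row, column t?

Ratio test on column p — row 1: entry -3/5 ≤ 0; row 2: (9/5)/(3/5) = 3. Minimum is 3 at row 2 (r leaves); pivot element 3/5.
Divide row 2 by 3/5; eliminate column p from the other rows.
obj-row update in column t: -24/5 − (-7/5)·(1/3) = -13/3.

-13/3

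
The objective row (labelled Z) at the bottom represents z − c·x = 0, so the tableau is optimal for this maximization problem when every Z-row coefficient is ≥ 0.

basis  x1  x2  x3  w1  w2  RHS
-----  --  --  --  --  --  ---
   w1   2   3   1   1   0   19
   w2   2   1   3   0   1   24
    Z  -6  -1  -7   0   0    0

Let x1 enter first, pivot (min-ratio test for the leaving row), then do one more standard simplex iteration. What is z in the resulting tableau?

67

Ratio test on column x1 — row 1: 19/2 = 19/2; row 2: 24/2 = 12. Minimum is 19/2 at row 1 (w1 leaves); pivot element 2.
Pivot on row 1; the Z-row RHS becomes 0 − (-6)·(19/2) = 57.
Next entering variable (most negative Z-row entry -4): x3.
Ratio test on column x3 — row 1: (19/2)/(1/2) = 19; row 2: 5/2 = 5/2. Minimum is 5/2 at row 2 (w2 leaves); pivot element 2.
After the second pivot the Z-row RHS is 57 − (-4)·(5/2) = 67.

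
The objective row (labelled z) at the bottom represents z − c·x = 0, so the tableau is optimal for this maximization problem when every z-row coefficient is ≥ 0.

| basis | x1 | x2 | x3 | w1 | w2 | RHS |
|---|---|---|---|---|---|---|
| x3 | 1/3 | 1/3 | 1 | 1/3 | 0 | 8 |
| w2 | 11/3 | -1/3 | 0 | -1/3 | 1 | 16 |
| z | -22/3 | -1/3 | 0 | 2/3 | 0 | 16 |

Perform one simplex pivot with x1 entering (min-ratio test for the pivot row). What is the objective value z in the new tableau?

Ratio test on column x1 — row 1: 8/(1/3) = 24; row 2: 16/(11/3) = 48/11. Minimum is 48/11 at row 2 (w2 leaves); pivot element 11/3.
Pivot on row 2; the z-row RHS becomes 16 − (-22/3)·(48/11) = 48.

48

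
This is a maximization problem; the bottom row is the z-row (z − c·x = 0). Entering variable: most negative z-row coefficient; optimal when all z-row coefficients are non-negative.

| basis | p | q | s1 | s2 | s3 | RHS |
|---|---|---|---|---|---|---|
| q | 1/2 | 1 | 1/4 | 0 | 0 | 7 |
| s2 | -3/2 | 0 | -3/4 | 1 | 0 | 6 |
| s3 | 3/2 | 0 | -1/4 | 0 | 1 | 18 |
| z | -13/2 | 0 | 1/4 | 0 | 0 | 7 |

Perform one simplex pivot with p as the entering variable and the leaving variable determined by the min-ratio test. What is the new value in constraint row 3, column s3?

2/3

Ratio test on column p — row 1: 7/(1/2) = 14; row 2: entry -3/2 ≤ 0; row 3: 18/(3/2) = 12. Minimum is 12 at row 3 (s3 leaves); pivot element 3/2.
Divide row 3 by 3/2; eliminate column p from the other rows.
In the new row 3, the s3 entry is the old entry divided by the pivot: 1/(3/2) = 2/3.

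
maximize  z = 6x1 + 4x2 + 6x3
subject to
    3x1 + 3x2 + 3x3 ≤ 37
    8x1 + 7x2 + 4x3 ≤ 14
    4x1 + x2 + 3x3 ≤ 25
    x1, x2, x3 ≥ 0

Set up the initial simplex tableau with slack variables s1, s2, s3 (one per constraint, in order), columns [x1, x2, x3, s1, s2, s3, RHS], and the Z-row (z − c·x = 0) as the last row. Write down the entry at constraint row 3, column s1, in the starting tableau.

Slack s1 belongs to constraint 1; its column is the unit vector e_1, so the entry in row 3 is 0.

0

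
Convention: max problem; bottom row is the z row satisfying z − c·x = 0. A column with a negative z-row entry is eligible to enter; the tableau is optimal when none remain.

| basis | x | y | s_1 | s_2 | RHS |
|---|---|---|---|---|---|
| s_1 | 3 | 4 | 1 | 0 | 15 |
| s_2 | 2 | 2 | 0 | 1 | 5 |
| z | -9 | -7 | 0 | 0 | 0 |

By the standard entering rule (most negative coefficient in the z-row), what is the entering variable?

x

Negative z-row entries: x: -9, y: -7.
The most negative is -9 in column x, so x enters.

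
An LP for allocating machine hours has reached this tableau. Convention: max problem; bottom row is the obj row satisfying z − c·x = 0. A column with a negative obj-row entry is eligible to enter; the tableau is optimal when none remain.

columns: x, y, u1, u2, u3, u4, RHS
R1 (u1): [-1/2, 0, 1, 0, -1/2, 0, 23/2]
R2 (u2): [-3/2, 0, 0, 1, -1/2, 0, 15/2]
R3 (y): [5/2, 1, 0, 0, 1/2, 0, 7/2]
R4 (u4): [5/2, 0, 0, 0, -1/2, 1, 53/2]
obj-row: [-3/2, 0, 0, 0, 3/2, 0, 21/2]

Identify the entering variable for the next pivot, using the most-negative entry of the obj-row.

x

Negative obj-row entries: x: -3/2.
The most negative is -3/2 in column x, so x enters.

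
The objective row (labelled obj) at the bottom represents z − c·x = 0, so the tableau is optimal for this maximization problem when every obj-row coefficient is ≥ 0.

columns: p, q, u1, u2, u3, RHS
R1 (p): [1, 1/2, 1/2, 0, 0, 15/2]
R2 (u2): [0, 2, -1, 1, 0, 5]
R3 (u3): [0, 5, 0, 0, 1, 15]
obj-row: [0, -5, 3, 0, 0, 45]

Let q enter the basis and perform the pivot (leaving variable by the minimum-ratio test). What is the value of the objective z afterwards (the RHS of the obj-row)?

Ratio test on column q — row 1: (15/2)/(1/2) = 15; row 2: 5/2 = 5/2; row 3: 15/5 = 3. Minimum is 5/2 at row 2 (u2 leaves); pivot element 2.
Pivot on row 2; the obj-row RHS becomes 45 − (-5)·(5/2) = 115/2.

115/2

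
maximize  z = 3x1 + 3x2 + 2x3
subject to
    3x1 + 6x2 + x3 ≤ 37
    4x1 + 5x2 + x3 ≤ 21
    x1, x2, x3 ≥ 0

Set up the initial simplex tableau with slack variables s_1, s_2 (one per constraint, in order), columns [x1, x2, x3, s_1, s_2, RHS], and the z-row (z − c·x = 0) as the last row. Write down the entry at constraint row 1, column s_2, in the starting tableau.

0

Slack s_2 belongs to constraint 2; its column is the unit vector e_2, so the entry in row 1 is 0.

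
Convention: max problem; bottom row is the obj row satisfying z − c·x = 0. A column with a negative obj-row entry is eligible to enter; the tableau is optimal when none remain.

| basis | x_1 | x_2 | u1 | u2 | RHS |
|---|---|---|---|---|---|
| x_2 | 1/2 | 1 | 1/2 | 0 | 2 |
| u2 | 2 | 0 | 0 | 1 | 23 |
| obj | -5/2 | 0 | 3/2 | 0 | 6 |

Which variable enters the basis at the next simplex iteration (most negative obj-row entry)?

Negative obj-row entries: x_1: -5/2.
The most negative is -5/2 in column x_1, so x_1 enters.

x_1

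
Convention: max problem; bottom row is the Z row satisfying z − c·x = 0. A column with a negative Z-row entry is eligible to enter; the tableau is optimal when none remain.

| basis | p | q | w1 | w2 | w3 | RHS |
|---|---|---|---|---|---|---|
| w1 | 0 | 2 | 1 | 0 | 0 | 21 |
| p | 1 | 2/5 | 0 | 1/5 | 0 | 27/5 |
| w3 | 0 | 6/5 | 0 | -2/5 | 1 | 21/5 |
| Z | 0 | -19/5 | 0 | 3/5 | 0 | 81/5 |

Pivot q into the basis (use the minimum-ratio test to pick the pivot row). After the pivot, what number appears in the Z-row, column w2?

Ratio test on column q — row 1: 21/2 = 21/2; row 2: (27/5)/(2/5) = 27/2; row 3: (21/5)/(6/5) = 7/2. Minimum is 7/2 at row 3 (w3 leaves); pivot element 6/5.
Divide row 3 by 6/5; eliminate column q from the other rows.
Z-row update in column w2: 3/5 − (-19/5)·(-1/3) = -2/3.

-2/3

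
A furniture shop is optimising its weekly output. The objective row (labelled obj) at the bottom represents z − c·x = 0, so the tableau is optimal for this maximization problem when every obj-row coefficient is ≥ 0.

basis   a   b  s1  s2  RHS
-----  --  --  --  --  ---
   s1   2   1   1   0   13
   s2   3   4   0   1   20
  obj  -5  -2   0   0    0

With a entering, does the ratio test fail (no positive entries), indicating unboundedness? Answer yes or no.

Column a has positive entries in row(s) 1, 2, so the ratio test bounds it — not unbounded.

no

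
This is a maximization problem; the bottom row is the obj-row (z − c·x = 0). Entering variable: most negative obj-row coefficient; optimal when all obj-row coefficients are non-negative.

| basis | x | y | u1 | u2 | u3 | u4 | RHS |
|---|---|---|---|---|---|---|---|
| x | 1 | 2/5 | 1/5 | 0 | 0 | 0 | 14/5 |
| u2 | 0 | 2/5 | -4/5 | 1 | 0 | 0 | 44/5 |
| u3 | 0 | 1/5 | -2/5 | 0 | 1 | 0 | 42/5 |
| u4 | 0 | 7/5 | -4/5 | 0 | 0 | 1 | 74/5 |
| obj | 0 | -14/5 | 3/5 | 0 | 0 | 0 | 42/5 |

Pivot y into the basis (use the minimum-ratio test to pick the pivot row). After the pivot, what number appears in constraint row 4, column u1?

-3/2

Ratio test on column y — row 1: (14/5)/(2/5) = 7; row 2: (44/5)/(2/5) = 22; row 3: (42/5)/(1/5) = 42; row 4: (74/5)/(7/5) = 74/7. Minimum is 7 at row 1 (x leaves); pivot element 2/5.
Divide row 1 by 2/5; eliminate column y from the other rows.
Row 4 update in column u1: -4/5 − (7/5)·(1/2) = -3/2.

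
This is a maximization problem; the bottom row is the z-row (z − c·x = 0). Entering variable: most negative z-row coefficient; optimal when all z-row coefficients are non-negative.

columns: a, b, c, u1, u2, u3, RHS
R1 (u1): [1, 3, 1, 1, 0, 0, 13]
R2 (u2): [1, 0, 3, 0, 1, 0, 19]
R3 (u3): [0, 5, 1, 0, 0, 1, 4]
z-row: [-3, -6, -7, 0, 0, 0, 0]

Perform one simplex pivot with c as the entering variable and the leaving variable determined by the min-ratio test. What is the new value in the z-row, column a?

-3

Ratio test on column c — row 1: 13/1 = 13; row 2: 19/3 = 19/3; row 3: 4/1 = 4. Minimum is 4 at row 3 (u3 leaves); pivot element 1.
Divide row 3 by 1; eliminate column c from the other rows.
z-row update in column a: -3 − (-7)·0 = -3.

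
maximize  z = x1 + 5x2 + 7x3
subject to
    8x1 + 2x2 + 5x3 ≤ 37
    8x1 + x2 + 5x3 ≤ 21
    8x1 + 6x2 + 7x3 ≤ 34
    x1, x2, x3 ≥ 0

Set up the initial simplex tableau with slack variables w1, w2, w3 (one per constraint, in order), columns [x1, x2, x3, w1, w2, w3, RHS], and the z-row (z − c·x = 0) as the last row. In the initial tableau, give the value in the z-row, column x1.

The z-row carries the negated objective coefficients: the x1 entry is -1.

-1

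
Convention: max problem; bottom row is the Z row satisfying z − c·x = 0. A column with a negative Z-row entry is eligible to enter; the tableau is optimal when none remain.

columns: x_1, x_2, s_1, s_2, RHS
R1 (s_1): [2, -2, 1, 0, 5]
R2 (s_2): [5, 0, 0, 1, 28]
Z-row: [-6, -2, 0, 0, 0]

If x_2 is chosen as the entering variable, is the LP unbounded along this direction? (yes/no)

yes

Every constraint-row entry in column x_2 is ≤ 0, so increasing x_2 is unbounded.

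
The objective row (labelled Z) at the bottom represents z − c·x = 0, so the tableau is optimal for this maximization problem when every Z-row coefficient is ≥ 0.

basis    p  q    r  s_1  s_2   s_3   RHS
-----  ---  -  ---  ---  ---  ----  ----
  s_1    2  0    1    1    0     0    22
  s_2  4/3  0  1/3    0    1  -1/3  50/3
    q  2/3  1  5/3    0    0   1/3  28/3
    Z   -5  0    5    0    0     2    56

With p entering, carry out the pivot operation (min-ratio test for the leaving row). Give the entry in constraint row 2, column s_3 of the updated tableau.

-1/3

Ratio test on column p — row 1: 22/2 = 11; row 2: (50/3)/(4/3) = 25/2; row 3: (28/3)/(2/3) = 14. Minimum is 11 at row 1 (s_1 leaves); pivot element 2.
Divide row 1 by 2; eliminate column p from the other rows.
Row 2 update in column s_3: -1/3 − (4/3)·0 = -1/3.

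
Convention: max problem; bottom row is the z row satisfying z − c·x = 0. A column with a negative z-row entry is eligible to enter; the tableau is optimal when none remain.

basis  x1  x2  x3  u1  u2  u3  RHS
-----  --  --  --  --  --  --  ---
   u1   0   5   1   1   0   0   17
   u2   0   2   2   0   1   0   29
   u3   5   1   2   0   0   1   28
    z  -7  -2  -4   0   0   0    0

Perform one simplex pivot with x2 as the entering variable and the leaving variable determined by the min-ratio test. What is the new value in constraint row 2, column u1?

-2/5

Ratio test on column x2 — row 1: 17/5 = 17/5; row 2: 29/2 = 29/2; row 3: 28/1 = 28. Minimum is 17/5 at row 1 (u1 leaves); pivot element 5.
Divide row 1 by 5; eliminate column x2 from the other rows.
Row 2 update in column u1: 0 − 2·(1/5) = -2/5.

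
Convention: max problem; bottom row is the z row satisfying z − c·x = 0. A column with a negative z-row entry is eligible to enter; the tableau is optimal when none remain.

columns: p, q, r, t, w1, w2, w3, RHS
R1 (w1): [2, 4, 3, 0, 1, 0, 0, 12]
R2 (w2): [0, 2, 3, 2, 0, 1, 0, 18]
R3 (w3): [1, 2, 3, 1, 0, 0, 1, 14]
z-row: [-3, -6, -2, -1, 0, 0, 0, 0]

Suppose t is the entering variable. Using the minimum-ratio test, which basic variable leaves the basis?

w2

Column t entries and ratios — w1: 0 ≤ 0, skip; w2: 18/2 = 9; w3: 14/1 = 14.
Smallest ratio is 9 in the row of w2, so w2 leaves.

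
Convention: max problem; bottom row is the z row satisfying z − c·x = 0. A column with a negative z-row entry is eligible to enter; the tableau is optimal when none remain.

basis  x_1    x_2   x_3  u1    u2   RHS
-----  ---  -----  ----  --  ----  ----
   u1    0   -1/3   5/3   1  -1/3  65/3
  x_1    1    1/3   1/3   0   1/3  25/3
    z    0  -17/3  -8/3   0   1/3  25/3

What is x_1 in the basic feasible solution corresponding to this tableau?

25/3

x_1 is basic (row 2); its value is the RHS of that row, 25/3.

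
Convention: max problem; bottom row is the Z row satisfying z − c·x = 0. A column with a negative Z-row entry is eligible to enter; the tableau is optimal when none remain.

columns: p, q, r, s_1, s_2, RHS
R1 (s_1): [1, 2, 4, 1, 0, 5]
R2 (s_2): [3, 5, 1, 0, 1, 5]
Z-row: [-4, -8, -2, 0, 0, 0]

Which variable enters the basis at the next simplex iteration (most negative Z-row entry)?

Negative Z-row entries: p: -4, q: -8, r: -2.
The most negative is -8 in column q, so q enters.

q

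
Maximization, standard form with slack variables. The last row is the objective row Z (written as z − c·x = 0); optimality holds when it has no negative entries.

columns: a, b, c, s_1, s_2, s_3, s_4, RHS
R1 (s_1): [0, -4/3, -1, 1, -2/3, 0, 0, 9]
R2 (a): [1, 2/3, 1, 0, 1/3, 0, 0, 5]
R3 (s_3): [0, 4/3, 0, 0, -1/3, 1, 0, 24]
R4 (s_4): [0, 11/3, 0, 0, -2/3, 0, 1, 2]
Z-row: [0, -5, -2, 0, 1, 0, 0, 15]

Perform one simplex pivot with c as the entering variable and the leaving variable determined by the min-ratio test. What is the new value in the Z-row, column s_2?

Ratio test on column c — row 1: entry -1 ≤ 0; row 2: 5/1 = 5; row 3: entry 0 ≤ 0; row 4: entry 0 ≤ 0. Minimum is 5 at row 2 (a leaves); pivot element 1.
Divide row 2 by 1; eliminate column c from the other rows.
Z-row update in column s_2: 1 − (-2)·(1/3) = 5/3.

5/3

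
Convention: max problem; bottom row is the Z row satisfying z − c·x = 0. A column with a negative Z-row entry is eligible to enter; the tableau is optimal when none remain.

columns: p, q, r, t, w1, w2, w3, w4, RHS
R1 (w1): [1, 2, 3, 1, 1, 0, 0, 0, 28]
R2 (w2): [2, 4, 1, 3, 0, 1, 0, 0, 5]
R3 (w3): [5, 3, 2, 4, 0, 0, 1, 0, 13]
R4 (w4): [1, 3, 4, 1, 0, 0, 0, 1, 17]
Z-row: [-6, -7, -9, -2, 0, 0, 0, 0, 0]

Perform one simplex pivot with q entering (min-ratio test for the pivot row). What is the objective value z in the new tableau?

Ratio test on column q — row 1: 28/2 = 14; row 2: 5/4 = 5/4; row 3: 13/3 = 13/3; row 4: 17/3 = 17/3. Minimum is 5/4 at row 2 (w2 leaves); pivot element 4.
Pivot on row 2; the Z-row RHS becomes 0 − (-7)·(5/4) = 35/4.

35/4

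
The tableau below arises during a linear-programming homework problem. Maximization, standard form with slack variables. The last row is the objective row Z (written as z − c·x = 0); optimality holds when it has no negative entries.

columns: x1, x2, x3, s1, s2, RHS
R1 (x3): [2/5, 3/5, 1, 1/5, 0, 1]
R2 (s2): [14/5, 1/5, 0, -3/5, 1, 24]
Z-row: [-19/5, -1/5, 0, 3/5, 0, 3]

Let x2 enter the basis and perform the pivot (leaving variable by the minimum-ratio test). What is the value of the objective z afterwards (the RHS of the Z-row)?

Ratio test on column x2 — row 1: 1/(3/5) = 5/3; row 2: 24/(1/5) = 120. Minimum is 5/3 at row 1 (x3 leaves); pivot element 3/5.
Pivot on row 1; the Z-row RHS becomes 3 − (-1/5)·(5/3) = 10/3.

10/3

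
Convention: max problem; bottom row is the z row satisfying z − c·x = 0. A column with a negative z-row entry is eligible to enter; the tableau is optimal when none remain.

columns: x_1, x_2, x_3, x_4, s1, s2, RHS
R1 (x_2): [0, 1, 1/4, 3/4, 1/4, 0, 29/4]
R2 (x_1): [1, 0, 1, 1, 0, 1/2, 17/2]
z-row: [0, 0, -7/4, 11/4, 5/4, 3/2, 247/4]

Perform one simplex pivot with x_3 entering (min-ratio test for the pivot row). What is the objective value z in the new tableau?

613/8

Ratio test on column x_3 — row 1: (29/4)/(1/4) = 29; row 2: (17/2)/1 = 17/2. Minimum is 17/2 at row 2 (x_1 leaves); pivot element 1.
Pivot on row 2; the z-row RHS becomes 247/4 − (-7/4)·(17/2) = 613/8.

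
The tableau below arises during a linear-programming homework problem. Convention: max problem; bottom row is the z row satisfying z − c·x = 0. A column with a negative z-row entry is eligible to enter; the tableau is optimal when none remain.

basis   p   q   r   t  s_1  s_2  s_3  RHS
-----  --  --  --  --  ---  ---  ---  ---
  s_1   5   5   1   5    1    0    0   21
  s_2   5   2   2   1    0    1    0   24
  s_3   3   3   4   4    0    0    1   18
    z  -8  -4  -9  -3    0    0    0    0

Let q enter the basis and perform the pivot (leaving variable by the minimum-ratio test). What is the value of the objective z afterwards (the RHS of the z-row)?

84/5

Ratio test on column q — row 1: 21/5 = 21/5; row 2: 24/2 = 12; row 3: 18/3 = 6. Minimum is 21/5 at row 1 (s_1 leaves); pivot element 5.
Pivot on row 1; the z-row RHS becomes 0 − (-4)·(21/5) = 84/5.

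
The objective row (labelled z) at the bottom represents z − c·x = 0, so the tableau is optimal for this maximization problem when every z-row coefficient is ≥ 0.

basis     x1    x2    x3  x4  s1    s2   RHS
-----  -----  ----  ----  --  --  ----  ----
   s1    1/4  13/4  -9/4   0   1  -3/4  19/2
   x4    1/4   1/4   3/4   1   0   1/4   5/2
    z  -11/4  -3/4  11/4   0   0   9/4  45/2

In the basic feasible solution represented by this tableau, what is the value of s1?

19/2

s1 is basic (row 1); its value is the RHS of that row, 19/2.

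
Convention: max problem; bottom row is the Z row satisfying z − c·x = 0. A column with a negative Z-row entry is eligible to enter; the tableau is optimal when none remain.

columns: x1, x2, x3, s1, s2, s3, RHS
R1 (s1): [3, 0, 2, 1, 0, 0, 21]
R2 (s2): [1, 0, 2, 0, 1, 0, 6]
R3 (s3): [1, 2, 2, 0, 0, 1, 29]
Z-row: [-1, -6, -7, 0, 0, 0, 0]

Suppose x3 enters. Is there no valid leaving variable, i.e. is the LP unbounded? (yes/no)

Column x3 has positive entries in row(s) 1, 2, 3, so the ratio test bounds it — not unbounded.

no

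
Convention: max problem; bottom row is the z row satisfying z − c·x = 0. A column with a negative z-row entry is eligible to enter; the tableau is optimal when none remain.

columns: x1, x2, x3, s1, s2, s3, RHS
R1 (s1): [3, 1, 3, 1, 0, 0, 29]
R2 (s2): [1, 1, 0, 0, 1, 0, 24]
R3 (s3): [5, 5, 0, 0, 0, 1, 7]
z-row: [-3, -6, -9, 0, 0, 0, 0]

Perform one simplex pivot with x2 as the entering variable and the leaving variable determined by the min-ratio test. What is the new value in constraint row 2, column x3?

Ratio test on column x2 — row 1: 29/1 = 29; row 2: 24/1 = 24; row 3: 7/5 = 7/5. Minimum is 7/5 at row 3 (s3 leaves); pivot element 5.
Divide row 3 by 5; eliminate column x2 from the other rows.
Row 2 update in column x3: 0 − 1·0 = 0.

0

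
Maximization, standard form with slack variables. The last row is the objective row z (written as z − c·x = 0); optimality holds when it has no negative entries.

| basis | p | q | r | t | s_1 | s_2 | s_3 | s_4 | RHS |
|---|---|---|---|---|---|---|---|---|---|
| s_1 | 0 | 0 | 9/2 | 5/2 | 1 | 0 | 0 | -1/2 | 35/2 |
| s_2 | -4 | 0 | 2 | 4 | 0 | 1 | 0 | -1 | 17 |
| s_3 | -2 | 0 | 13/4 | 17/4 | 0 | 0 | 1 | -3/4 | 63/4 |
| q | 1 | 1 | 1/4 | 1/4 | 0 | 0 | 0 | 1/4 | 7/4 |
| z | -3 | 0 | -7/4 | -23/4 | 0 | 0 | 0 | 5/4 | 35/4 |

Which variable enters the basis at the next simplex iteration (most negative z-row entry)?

t

Negative z-row entries: p: -3, r: -7/4, t: -23/4.
The most negative is -23/4 in column t, so t enters.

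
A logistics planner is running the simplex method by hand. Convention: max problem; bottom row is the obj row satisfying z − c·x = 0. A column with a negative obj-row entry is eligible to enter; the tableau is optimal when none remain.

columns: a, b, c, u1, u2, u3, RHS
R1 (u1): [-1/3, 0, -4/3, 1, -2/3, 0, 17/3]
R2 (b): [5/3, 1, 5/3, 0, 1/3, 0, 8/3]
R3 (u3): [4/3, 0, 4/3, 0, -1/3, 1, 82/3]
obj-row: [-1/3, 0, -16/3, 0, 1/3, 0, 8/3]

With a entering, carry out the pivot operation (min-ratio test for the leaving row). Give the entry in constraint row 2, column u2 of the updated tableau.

Ratio test on column a — row 1: entry -1/3 ≤ 0; row 2: (8/3)/(5/3) = 8/5; row 3: (82/3)/(4/3) = 41/2. Minimum is 8/5 at row 2 (b leaves); pivot element 5/3.
Divide row 2 by 5/3; eliminate column a from the other rows.
In the new row 2, the u2 entry is the old entry divided by the pivot: (1/3)/(5/3) = 1/5.

1/5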